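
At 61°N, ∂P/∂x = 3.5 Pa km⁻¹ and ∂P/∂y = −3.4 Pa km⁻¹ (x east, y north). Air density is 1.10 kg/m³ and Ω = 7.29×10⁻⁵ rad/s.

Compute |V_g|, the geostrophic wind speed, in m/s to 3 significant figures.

34.8 m/s

Coriolis parameter at 61°N:
f = 2Ω sin φ = 2 × 7.29×10⁻⁵ × sin 61° = 1.28×10⁻⁴ s⁻¹
Component geostrophic relations (x east, y north):
u_g = −(1/(fρ)) ∂P/∂y,  v_g = (1/(fρ)) ∂P/∂x
u_g = −(−3.4×10⁻³)/(1.28×10⁻⁴ × 1.10) = 24.2 m/s;  v_g = (3.5×10⁻³)/(1.28×10⁻⁴ × 1.10) = 25.0 m/s
|V_g| = √(u_g² + v_g²) = 34.8 m/s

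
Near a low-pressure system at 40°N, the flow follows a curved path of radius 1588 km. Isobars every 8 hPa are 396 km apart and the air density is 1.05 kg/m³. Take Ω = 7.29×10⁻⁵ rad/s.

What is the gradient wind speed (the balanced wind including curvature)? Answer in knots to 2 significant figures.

Coriolis parameter at 40°N:
f = 2Ω sin φ = 2 × 7.29×10⁻⁵ × sin 40° = 9.37×10⁻⁵ s⁻¹
Pressure gradient: |∂P/∂n| = 800 Pa / 396000 m = 2.02×10⁻³ Pa/m
Geostrophic speed: V_g = |∂P/∂n|/(fρ) = 2.02×10⁻³/(9.37×10⁻⁵ × 1.05) = 20.5 m/s
Around a low, centrifugal force acts outward with Coriolis, so pressure-gradient force balances both:
(1/ρ)|∂P/∂n| = fV + V²/R  →  V² + fR·V − fR·V_g = 0
With fR = 9.37×10⁻⁵ × 1588×10³ m = 149 m/s:
V = [−fR + √((fR)² + 4 fR V_g)]/2 = [−149 + √(149² + 4×149×20.5)]/2 = 18.3 m/s
Subgeostrophic (V < V_g = 20.5 m/s), as expected around a low.
Converting: 18.3 m/s × 1.944 = 36 knots

36 knots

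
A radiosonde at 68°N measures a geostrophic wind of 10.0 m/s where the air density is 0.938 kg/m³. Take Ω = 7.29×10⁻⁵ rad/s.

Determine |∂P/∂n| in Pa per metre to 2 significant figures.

Coriolis parameter at 68°N:
f = 2Ω sin φ = 2 × 7.29×10⁻⁵ × sin 68° = 1.35×10⁻⁴ s⁻¹
Geostrophic balance rearranged: |∂P/∂n| = f ρ V_g
|∂P/∂n| = 1.35×10⁻⁴ × 0.938 × 10.0 = 1.27×10⁻³ Pa/m

1.3×10⁻³ Pa/m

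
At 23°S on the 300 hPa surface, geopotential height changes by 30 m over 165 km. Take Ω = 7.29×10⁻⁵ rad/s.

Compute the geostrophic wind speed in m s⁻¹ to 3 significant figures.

Coriolis parameter at 23°S:
f = 2Ω sin φ = 2 × 7.29×10⁻⁵ × sin 23° = 5.70×10⁻⁵ s⁻¹
Height gradient: |∂Z/∂n| = 30 m / 165000 m = 1.82×10⁻⁴
On a pressure surface, geostrophic balance gives V_g = (g/f)|∂Z/∂n|:
V_g = 9.81 × 1.82×10⁻⁴ / 5.70×10⁻⁵ = 31.3 m/s

31.3 m s⁻¹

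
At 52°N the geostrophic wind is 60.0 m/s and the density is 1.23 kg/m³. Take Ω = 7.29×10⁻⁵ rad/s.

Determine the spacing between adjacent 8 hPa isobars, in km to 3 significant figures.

Coriolis parameter at 52°N:
f = 2Ω sin φ = 2 × 7.29×10⁻⁵ × sin 52° = 1.15×10⁻⁴ s⁻¹
Geostrophic balance rearranged: |∂P/∂n| = f ρ V_g
|∂P/∂n| = 1.15×10⁻⁴ × 1.23 × 60.0 = 8.48×10⁻³ Pa/m
Isobar spacing: Δn = ΔP/|∂P/∂n| = 800 Pa / 8.48×10⁻³ Pa/m = 94350 m ≈ 94.4 km

94.4 km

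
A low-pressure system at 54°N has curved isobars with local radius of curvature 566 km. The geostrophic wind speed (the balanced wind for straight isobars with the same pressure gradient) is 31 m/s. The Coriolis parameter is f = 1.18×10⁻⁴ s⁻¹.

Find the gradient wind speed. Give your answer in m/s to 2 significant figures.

23 m/s

Around a low, centrifugal force acts outward with Coriolis, so pressure-gradient force balances both:
(1/ρ)|∂P/∂n| = fV + V²/R  →  V² + fR·V − fR·V_g = 0
With fR = 1.18×10⁻⁴ × 566×10³ m = 66.8 m/s:
V = [−fR + √((fR)² + 4 fR V_g)]/2 = [−66.8 + √(66.8² + 4×66.8×31)]/2 = 23 m/s
Subgeostrophic (V < V_g = 31 m/s), as expected around a low.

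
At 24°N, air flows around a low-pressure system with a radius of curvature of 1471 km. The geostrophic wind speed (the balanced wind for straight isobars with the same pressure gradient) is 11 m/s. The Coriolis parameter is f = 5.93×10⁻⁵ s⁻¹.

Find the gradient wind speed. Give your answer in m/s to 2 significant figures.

Around a low, centrifugal force acts outward with Coriolis, so pressure-gradient force balances both:
(1/ρ)|∂P/∂n| = fV + V²/R  →  V² + fR·V − fR·V_g = 0
With fR = 5.93×10⁻⁵ × 1471×10³ m = 87.2 m/s:
V = [−fR + √((fR)² + 4 fR V_g)]/2 = [−87.2 + √(87.2² + 4×87.2×11)]/2 = 9.88 m/s
Subgeostrophic (V < V_g = 11 m/s), as expected around a low.

9.9 m/s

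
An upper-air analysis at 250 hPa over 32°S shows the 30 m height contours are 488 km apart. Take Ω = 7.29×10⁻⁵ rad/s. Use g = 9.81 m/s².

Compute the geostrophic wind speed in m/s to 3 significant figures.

Coriolis parameter at 32°S:
f = 2Ω sin φ = 2 × 7.29×10⁻⁵ × sin 32° = 7.73×10⁻⁵ s⁻¹
Height gradient: |∂Z/∂n| = 30 m / 488000 m = 6.15×10⁻⁵
On a pressure surface, geostrophic balance gives V_g = (g/f)|∂Z/∂n|:
V_g = 9.81 × 6.15×10⁻⁵ / 7.73×10⁻⁵ = 7.81 m/s

7.81 m/s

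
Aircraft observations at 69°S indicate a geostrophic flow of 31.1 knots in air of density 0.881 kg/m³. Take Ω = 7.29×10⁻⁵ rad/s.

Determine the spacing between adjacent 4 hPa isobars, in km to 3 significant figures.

208 km

Coriolis parameter at 69°S:
f = 2Ω sin φ = 2 × 7.29×10⁻⁵ × sin 69° = 1.36×10⁻⁴ s⁻¹
Wind speed in SI: 31.1 knots = 16.0 m/s
Geostrophic balance rearranged: |∂P/∂n| = f ρ V_g
|∂P/∂n| = 1.36×10⁻⁴ × 0.881 × 16.0 = 1.92×10⁻³ Pa/m
Isobar spacing: Δn = ΔP/|∂P/∂n| = 400 Pa / 1.92×10⁻³ Pa/m = 208486 m ≈ 208 km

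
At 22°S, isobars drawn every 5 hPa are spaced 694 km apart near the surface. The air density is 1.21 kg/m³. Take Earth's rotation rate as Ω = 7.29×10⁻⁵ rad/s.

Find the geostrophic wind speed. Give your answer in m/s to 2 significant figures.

Coriolis parameter at 22°S:
f = 2Ω sin φ = 2 × 7.29×10⁻⁵ × sin 22° = 5.46×10⁻⁵ s⁻¹
Pressure gradient: |∂P/∂n| = 500 Pa / 694000 m = 7.20×10⁻⁴ Pa/m
Geostrophic balance (pressure-gradient force = Coriolis force):
V_g = (1/(fρ)) |∂P/∂n| = 7.20×10⁻⁴ / (5.46×10⁻⁵ × 1.21) = 10.9 m/s

11 m/s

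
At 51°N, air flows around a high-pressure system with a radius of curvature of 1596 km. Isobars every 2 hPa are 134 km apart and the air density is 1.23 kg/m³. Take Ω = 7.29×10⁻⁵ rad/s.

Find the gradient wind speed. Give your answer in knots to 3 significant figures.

Coriolis parameter at 51°N:
f = 2Ω sin φ = 2 × 7.29×10⁻⁵ × sin 51° = 1.13×10⁻⁴ s⁻¹
Pressure gradient: |∂P/∂n| = 200 Pa / 134000 m = 1.49×10⁻³ Pa/m
Geostrophic speed: V_g = |∂P/∂n|/(fρ) = 1.49×10⁻³/(1.13×10⁻⁴ × 1.23) = 10.7 m/s
Around a high, pressure-gradient force acts outward with centrifugal, so Coriolis balances both:
fV = (1/ρ)|∂P/∂n| + V²/R  →  V² − fR·V + fR·V_g = 0
With fR = 1.13×10⁻⁴ × 1596×10³ m = 181 m/s:
V = [fR − √((fR)² − 4 fR V_g)]/2 = [181 − √(181² − 4×181×10.7)]/2 = 11.4 m/s
Supergeostrophic (V > V_g = 10.7 m/s), as expected around a high.
Converting: 11.4 m/s × 1.944 = 22.2 knots

22.2 knots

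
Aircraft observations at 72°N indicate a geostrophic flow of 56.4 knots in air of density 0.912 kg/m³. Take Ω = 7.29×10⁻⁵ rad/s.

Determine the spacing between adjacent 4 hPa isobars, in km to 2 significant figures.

110 km

Coriolis parameter at 72°N:
f = 2Ω sin φ = 2 × 7.29×10⁻⁵ × sin 72° = 1.39×10⁻⁴ s⁻¹
Wind speed in SI: 56.4 knots = 29.0 m/s
Geostrophic balance rearranged: |∂P/∂n| = f ρ V_g
|∂P/∂n| = 1.39×10⁻⁴ × 0.912 × 29.0 = 3.67×10⁻³ Pa/m
Isobar spacing: Δn = ΔP/|∂P/∂n| = 400 Pa / 3.67×10⁻³ Pa/m = 109014 m ≈ 110 km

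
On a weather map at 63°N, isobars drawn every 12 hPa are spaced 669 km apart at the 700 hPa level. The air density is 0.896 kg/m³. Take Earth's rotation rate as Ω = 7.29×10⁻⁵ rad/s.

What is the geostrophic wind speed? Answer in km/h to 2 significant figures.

55 km/h

Coriolis parameter at 63°N:
f = 2Ω sin φ = 2 × 7.29×10⁻⁵ × sin 63° = 1.30×10⁻⁴ s⁻¹
Pressure gradient: |∂P/∂n| = 1200 Pa / 669000 m = 1.79×10⁻³ Pa/m
Geostrophic balance (pressure-gradient force = Coriolis force):
V_g = (1/(fρ)) |∂P/∂n| = 1.79×10⁻³ / (1.30×10⁻⁴ × 0.896) = 15.4 m/s
Converting: 15.4 m/s × 3.6 = 55 km/h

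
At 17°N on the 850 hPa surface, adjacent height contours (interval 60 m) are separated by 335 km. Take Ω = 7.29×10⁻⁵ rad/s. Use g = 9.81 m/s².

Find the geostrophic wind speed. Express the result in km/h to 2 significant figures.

Coriolis parameter at 17°N:
f = 2Ω sin φ = 2 × 7.29×10⁻⁵ × sin 17° = 4.26×10⁻⁵ s⁻¹
Height gradient: |∂Z/∂n| = 60 m / 335000 m = 1.79×10⁻⁴
On a pressure surface, geostrophic balance gives V_g = (g/f)|∂Z/∂n|:
V_g = 9.81 × 1.79×10⁻⁴ / 4.26×10⁻⁵ = 41.2 m/s
Converting: 41.2 m/s × 3.6 = 150 km/h

150 km/h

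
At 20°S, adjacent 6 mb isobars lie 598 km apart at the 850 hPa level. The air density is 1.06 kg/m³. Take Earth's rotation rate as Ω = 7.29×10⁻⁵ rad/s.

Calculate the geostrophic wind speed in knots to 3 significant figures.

36.9 knots

Coriolis parameter at 20°S:
f = 2Ω sin φ = 2 × 7.29×10⁻⁵ × sin 20° = 4.99×10⁻⁵ s⁻¹
Pressure gradient: |∂P/∂n| = 600 Pa / 598000 m = 1.00×10⁻³ Pa/m
Geostrophic balance (pressure-gradient force = Coriolis force):
V_g = (1/(fρ)) |∂P/∂n| = 1.00×10⁻³ / (4.99×10⁻⁵ × 1.06) = 19.0 m/s
Converting: 19.0 m/s × 1.944 = 36.9 knots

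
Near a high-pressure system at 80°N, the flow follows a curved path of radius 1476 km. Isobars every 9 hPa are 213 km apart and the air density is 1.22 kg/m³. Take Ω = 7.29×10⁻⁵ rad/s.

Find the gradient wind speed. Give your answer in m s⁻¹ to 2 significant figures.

28 m s⁻¹

Coriolis parameter at 80°N:
f = 2Ω sin φ = 2 × 7.29×10⁻⁵ × sin 80° = 1.44×10⁻⁴ s⁻¹
Pressure gradient: |∂P/∂n| = 900 Pa / 213000 m = 4.23×10⁻³ Pa/m
Geostrophic speed: V_g = |∂P/∂n|/(fρ) = 4.23×10⁻³/(1.44×10⁻⁴ × 1.22) = 24.1 m/s
Around a high, pressure-gradient force acts outward with centrifugal, so Coriolis balances both:
fV = (1/ρ)|∂P/∂n| + V²/R  →  V² − fR·V + fR·V_g = 0
With fR = 1.44×10⁻⁴ × 1476×10³ m = 212 m/s:
V = [fR − √((fR)² − 4 fR V_g)]/2 = [212 − √(212² − 4×212×24.1)]/2 = 27.8 m/s
Supergeostrophic (V > V_g = 24.1 m/s), as expected around a high.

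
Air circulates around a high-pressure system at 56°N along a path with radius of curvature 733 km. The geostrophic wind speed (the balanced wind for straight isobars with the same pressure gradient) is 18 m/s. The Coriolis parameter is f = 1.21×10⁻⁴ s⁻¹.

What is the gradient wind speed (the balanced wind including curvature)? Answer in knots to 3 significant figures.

Around a high, pressure-gradient force acts outward with centrifugal, so Coriolis balances both:
fV = (1/ρ)|∂P/∂n| + V²/R  →  V² − fR·V + fR·V_g = 0
With fR = 1.21×10⁻⁴ × 733×10³ m = 88.7 m/s:
V = [fR − √((fR)² − 4 fR V_g)]/2 = [88.7 − √(88.7² − 4×88.7×18)]/2 = 25.1 m/s
Supergeostrophic (V > V_g = 18 m/s), as expected around a high.
Converting: 25.1 m/s × 1.944 = 48.8 knots

48.8 knots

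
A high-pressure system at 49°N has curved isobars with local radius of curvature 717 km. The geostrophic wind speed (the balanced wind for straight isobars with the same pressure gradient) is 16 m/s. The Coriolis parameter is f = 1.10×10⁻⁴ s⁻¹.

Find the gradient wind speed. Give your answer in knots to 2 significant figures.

Around a high, pressure-gradient force acts outward with centrifugal, so Coriolis balances both:
fV = (1/ρ)|∂P/∂n| + V²/R  →  V² − fR·V + fR·V_g = 0
With fR = 1.10×10⁻⁴ × 717×10³ m = 78.9 m/s:
V = [fR − √((fR)² − 4 fR V_g)]/2 = [78.9 − √(78.9² − 4×78.9×16)]/2 = 22.3 m/s
Supergeostrophic (V > V_g = 16 m/s), as expected around a high.
Converting: 22.3 m/s × 1.944 = 43 knots

43 knots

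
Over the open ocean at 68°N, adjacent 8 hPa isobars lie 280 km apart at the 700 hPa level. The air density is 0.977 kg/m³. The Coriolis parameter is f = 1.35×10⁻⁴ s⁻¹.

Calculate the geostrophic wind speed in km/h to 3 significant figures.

78.0 km/h

Pressure gradient: |∂P/∂n| = 800 Pa / 280000 m = 2.86×10⁻³ Pa/m
Geostrophic balance (pressure-gradient force = Coriolis force):
V_g = (1/(fρ)) |∂P/∂n| = 2.86×10⁻³ / (1.35×10⁻⁴ × 0.977) = 21.7 m/s
Converting: 21.7 m/s × 3.6 = 78.0 km/h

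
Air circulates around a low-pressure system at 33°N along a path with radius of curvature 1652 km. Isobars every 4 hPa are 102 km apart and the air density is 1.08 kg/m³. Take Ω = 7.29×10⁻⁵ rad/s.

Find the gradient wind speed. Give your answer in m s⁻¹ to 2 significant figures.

Coriolis parameter at 33°N:
f = 2Ω sin φ = 2 × 7.29×10⁻⁵ × sin 33° = 7.94×10⁻⁵ s⁻¹
Pressure gradient: |∂P/∂n| = 400 Pa / 102000 m = 3.92×10⁻³ Pa/m
Geostrophic speed: V_g = |∂P/∂n|/(fρ) = 3.92×10⁻³/(7.94×10⁻⁵ × 1.08) = 45.7 m/s
Around a low, centrifugal force acts outward with Coriolis, so pressure-gradient force balances both:
(1/ρ)|∂P/∂n| = fV + V²/R  →  V² + fR·V − fR·V_g = 0
With fR = 7.94×10⁻⁵ × 1652×10³ m = 131 m/s:
V = [−fR + √((fR)² + 4 fR V_g)]/2 = [−131 + √(131² + 4×131×45.7)]/2 = 35.9 m/s
Subgeostrophic (V < V_g = 45.7 m/s), as expected around a low.

36 m s⁻¹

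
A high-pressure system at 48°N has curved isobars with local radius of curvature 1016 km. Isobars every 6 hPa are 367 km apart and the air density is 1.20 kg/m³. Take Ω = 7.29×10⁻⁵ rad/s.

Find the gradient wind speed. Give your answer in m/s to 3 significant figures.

Coriolis parameter at 48°N:
f = 2Ω sin φ = 2 × 7.29×10⁻⁵ × sin 48° = 1.08×10⁻⁴ s⁻¹
Pressure gradient: |∂P/∂n| = 600 Pa / 367000 m = 1.63×10⁻³ Pa/m
Geostrophic speed: V_g = |∂P/∂n|/(fρ) = 1.63×10⁻³/(1.08×10⁻⁴ × 1.20) = 12.6 m/s
Around a high, pressure-gradient force acts outward with centrifugal, so Coriolis balances both:
fV = (1/ρ)|∂P/∂n| + V²/R  →  V² − fR·V + fR·V_g = 0
With fR = 1.08×10⁻⁴ × 1016×10³ m = 110 m/s:
V = [fR − √((fR)² − 4 fR V_g)]/2 = [110 − √(110² − 4×110×12.6)]/2 = 14.5 m/s
Supergeostrophic (V > V_g = 12.6 m/s), as expected around a high.

14.5 m/s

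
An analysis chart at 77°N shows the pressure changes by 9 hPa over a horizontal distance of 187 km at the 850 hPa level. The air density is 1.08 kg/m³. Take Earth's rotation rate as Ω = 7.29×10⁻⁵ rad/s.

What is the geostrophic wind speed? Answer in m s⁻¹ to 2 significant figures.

31 m s⁻¹

Coriolis parameter at 77°N:
f = 2Ω sin φ = 2 × 7.29×10⁻⁵ × sin 77° = 1.42×10⁻⁴ s⁻¹
Pressure gradient: |∂P/∂n| = 900 Pa / 187000 m = 4.81×10⁻³ Pa/m
Geostrophic balance (pressure-gradient force = Coriolis force):
V_g = (1/(fρ)) |∂P/∂n| = 4.81×10⁻³ / (1.42×10⁻⁴ × 1.08) = 31.4 m/s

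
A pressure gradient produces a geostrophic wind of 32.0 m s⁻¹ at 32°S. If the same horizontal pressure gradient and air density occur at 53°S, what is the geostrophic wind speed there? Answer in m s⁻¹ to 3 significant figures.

With the same pressure gradient and density, V_g ∝ 1/f ∝ 1/sin φ.
V₂ = V₁ · sin φ₁ / sin φ₂ = 32.0 × sin 32° / sin 53°
V₂ = 32.0 × 0.5299/0.7986 = 21.2 m s⁻¹

21.2 m s⁻¹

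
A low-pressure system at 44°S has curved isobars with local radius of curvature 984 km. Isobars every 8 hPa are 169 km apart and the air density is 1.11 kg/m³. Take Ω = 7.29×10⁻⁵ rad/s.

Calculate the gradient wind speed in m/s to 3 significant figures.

Coriolis parameter at 44°S:
f = 2Ω sin φ = 2 × 7.29×10⁻⁵ × sin 44° = 1.01×10⁻⁴ s⁻¹
Pressure gradient: |∂P/∂n| = 800 Pa / 169000 m = 4.73×10⁻³ Pa/m
Geostrophic speed: V_g = |∂P/∂n|/(fρ) = 4.73×10⁻³/(1.01×10⁻⁴ × 1.11) = 42.1 m/s
Around a low, centrifugal force acts outward with Coriolis, so pressure-gradient force balances both:
(1/ρ)|∂P/∂n| = fV + V²/R  →  V² + fR·V − fR·V_g = 0
With fR = 1.01×10⁻⁴ × 984×10³ m = 99.7 m/s:
V = [−fR + √((fR)² + 4 fR V_g)]/2 = [−99.7 + √(99.7² + 4×99.7×42.1)]/2 = 31.9 m/s
Subgeostrophic (V < V_g = 42.1 m/s), as expected around a low.

31.9 m/s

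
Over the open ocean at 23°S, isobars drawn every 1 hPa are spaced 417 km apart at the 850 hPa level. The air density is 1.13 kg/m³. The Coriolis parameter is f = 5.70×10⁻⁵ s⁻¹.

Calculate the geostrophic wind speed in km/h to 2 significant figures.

13 km/h

Pressure gradient: |∂P/∂n| = 100 Pa / 417000 m = 2.40×10⁻⁴ Pa/m
Geostrophic balance (pressure-gradient force = Coriolis force):
V_g = (1/(fρ)) |∂P/∂n| = 2.40×10⁻⁴ / (5.70×10⁻⁵ × 1.13) = 3.72 m/s
Converting: 3.72 m/s × 3.6 = 13 km/h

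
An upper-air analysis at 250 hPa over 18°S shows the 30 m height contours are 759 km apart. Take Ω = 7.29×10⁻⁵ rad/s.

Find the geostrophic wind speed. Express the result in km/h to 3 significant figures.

31.0 km/h

Coriolis parameter at 18°S:
f = 2Ω sin φ = 2 × 7.29×10⁻⁵ × sin 18° = 4.51×10⁻⁵ s⁻¹
Height gradient: |∂Z/∂n| = 30 m / 759000 m = 3.95×10⁻⁵
On a pressure surface, geostrophic balance gives V_g = (g/f)|∂Z/∂n|:
V_g = 9.81 × 3.95×10⁻⁵ / 4.51×10⁻⁵ = 8.61 m/s
Converting: 8.61 m/s × 3.6 = 31.0 km/h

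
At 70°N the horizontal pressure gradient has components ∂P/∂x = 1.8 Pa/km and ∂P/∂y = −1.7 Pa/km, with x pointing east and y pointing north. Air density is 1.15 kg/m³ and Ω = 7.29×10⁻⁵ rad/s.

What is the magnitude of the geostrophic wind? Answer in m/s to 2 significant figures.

16 m/s

Coriolis parameter at 70°N:
f = 2Ω sin φ = 2 × 7.29×10⁻⁵ × sin 70° = 1.37×10⁻⁴ s⁻¹
Component geostrophic relations (x east, y north):
u_g = −(1/(fρ)) ∂P/∂y,  v_g = (1/(fρ)) ∂P/∂x
u_g = −(−1.7×10⁻³)/(1.37×10⁻⁴ × 1.15) = 10.8 m/s;  v_g = (1.8×10⁻³)/(1.37×10⁻⁴ × 1.15) = 11.4 m/s
|V_g| = √(u_g² + v_g²) = 15.7 m/s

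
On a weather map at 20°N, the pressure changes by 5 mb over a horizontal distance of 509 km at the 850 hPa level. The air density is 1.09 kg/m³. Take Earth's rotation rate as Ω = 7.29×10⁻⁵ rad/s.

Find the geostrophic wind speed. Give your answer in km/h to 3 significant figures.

Coriolis parameter at 20°N:
f = 2Ω sin φ = 2 × 7.29×10⁻⁵ × sin 20° = 4.99×10⁻⁵ s⁻¹
Pressure gradient: |∂P/∂n| = 500 Pa / 509000 m = 9.82×10⁻⁴ Pa/m
Geostrophic balance (pressure-gradient force = Coriolis force):
V_g = (1/(fρ)) |∂P/∂n| = 9.82×10⁻⁴ / (4.99×10⁻⁵ × 1.09) = 18.1 m/s
Converting: 18.1 m/s × 3.6 = 65.1 km/h

65.1 km/h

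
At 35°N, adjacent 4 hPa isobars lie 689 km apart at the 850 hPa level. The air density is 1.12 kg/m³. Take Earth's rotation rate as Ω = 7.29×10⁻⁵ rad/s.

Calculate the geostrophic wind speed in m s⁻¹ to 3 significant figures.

6.20 m s⁻¹

Coriolis parameter at 35°N:
f = 2Ω sin φ = 2 × 7.29×10⁻⁵ × sin 35° = 8.36×10⁻⁵ s⁻¹
Pressure gradient: |∂P/∂n| = 400 Pa / 689000 m = 5.81×10⁻⁴ Pa/m
Geostrophic balance (pressure-gradient force = Coriolis force):
V_g = (1/(fρ)) |∂P/∂n| = 5.81×10⁻⁴ / (8.36×10⁻⁵ × 1.12) = 6.20 m/s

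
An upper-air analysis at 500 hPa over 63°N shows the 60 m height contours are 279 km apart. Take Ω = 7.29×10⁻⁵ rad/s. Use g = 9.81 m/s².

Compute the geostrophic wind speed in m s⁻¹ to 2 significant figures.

Coriolis parameter at 63°N:
f = 2Ω sin φ = 2 × 7.29×10⁻⁵ × sin 63° = 1.30×10⁻⁴ s⁻¹
Height gradient: |∂Z/∂n| = 60 m / 279000 m = 2.15×10⁻⁴
On a pressure surface, geostrophic balance gives V_g = (g/f)|∂Z/∂n|:
V_g = 9.81 × 2.15×10⁻⁴ / 1.30×10⁻⁴ = 16.2 m/s

16 m s⁻¹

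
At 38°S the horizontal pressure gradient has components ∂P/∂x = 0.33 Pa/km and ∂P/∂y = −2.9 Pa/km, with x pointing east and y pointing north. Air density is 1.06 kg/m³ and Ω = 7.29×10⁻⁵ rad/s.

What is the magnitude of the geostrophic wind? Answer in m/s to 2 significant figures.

31 m/s

Coriolis parameter at 38°S:
f = 2Ω sin φ = 2 × 7.29×10⁻⁵ × sin 38° = 8.98×10⁻⁵ s⁻¹
In the Southern Hemisphere f is negative: f = −8.98×10⁻⁵ s⁻¹.
Component geostrophic relations (x east, y north):
u_g = −(1/(fρ)) ∂P/∂y,  v_g = (1/(fρ)) ∂P/∂x
u_g = −(−2.9×10⁻³)/(−8.98×10⁻⁵ × 1.06) = −30.5 m/s;  v_g = (0.33×10⁻³)/(−8.98×10⁻⁵ × 1.06) = −3.47 m/s
|V_g| = √(u_g² + v_g²) = 30.7 m/s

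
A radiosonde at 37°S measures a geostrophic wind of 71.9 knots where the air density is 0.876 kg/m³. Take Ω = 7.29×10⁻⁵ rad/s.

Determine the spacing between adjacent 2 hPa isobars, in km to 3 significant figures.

70.3 km

Coriolis parameter at 37°S:
f = 2Ω sin φ = 2 × 7.29×10⁻⁵ × sin 37° = 8.77×10⁻⁵ s⁻¹
Wind speed in SI: 71.9 knots = 37.0 m/s
Geostrophic balance rearranged: |∂P/∂n| = f ρ V_g
|∂P/∂n| = 8.77×10⁻⁵ × 0.876 × 37.0 = 2.84×10⁻³ Pa/m
Isobar spacing: Δn = ΔP/|∂P/∂n| = 200 Pa / 2.84×10⁻³ Pa/m = 70346 m ≈ 70.3 km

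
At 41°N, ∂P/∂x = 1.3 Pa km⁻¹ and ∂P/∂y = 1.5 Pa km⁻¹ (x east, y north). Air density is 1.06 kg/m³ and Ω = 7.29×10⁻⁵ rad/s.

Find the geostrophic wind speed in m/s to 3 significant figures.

Coriolis parameter at 41°N:
f = 2Ω sin φ = 2 × 7.29×10⁻⁵ × sin 41° = 9.57×10⁻⁵ s⁻¹
Component geostrophic relations (x east, y north):
u_g = −(1/(fρ)) ∂P/∂y,  v_g = (1/(fρ)) ∂P/∂x
u_g = −(1.5×10⁻³)/(9.57×10⁻⁵ × 1.06) = −14.8 m/s;  v_g = (1.3×10⁻³)/(9.57×10⁻⁵ × 1.06) = 12.8 m/s
|V_g| = √(u_g² + v_g²) = 19.6 m/s

19.6 m/s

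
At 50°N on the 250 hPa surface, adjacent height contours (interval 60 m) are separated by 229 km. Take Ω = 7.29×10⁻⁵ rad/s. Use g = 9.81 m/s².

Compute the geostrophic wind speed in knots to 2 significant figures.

45 knots

Coriolis parameter at 50°N:
f = 2Ω sin φ = 2 × 7.29×10⁻⁵ × sin 50° = 1.12×10⁻⁴ s⁻¹
Height gradient: |∂Z/∂n| = 60 m / 229000 m = 2.62×10⁻⁴
On a pressure surface, geostrophic balance gives V_g = (g/f)|∂Z/∂n|:
V_g = 9.81 × 2.62×10⁻⁴ / 1.12×10⁻⁴ = 23.0 m/s
Converting: 23.0 m/s × 1.944 = 45 knots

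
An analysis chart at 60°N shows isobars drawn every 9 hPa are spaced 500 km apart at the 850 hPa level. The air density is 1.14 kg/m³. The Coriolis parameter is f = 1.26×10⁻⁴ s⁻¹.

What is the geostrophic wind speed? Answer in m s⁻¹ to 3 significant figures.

Pressure gradient: |∂P/∂n| = 900 Pa / 500000 m = 1.80×10⁻³ Pa/m
Geostrophic balance (pressure-gradient force = Coriolis force):
V_g = (1/(fρ)) |∂P/∂n| = 1.80×10⁻³ / (1.26×10⁻⁴ × 1.14) = 12.5 m/s

12.5 m s⁻¹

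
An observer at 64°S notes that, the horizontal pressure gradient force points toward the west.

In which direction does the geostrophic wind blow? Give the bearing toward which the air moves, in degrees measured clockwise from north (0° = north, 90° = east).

180°

The pressure-gradient force points toward the west (bearing 270°).
Geostrophic balance: in the Southern Hemisphere the Coriolis force deflects motion to the left, so the geostrophic wind blows 90° to the left of the pressure-gradient force (low pressure on the right).
Rotating 270° by 90° counterclockwise gives 180° — the wind blows toward the south.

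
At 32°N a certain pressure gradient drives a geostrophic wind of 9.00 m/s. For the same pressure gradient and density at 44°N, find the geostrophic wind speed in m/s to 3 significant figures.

With the same pressure gradient and density, V_g ∝ 1/f ∝ 1/sin φ.
V₂ = V₁ · sin φ₁ / sin φ₂ = 9.00 × sin 32° / sin 44°
V₂ = 9.00 × 0.5299/0.6947 = 6.87 m/s

6.87 m/s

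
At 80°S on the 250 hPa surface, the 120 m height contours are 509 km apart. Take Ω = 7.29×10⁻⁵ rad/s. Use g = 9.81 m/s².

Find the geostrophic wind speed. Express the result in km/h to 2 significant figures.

58 km/h

Coriolis parameter at 80°S:
f = 2Ω sin φ = 2 × 7.29×10⁻⁵ × sin 80° = 1.44×10⁻⁴ s⁻¹
Height gradient: |∂Z/∂n| = 120 m / 509000 m = 2.36×10⁻⁴
On a pressure surface, geostrophic balance gives V_g = (g/f)|∂Z/∂n|:
V_g = 9.81 × 2.36×10⁻⁴ / 1.44×10⁻⁴ = 16.1 m/s
Converting: 16.1 m/s × 3.6 = 58 km/h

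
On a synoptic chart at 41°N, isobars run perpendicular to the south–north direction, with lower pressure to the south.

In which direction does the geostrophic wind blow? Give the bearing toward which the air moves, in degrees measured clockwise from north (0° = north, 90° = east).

270°

The pressure-gradient force points toward the south (bearing 180°).
Geostrophic balance: in the Northern Hemisphere the Coriolis force deflects motion to the right, so the geostrophic wind blows 90° to the right of the pressure-gradient force (low pressure on the left).
Rotating 180° by 90° clockwise gives 270° — the wind blows toward the west.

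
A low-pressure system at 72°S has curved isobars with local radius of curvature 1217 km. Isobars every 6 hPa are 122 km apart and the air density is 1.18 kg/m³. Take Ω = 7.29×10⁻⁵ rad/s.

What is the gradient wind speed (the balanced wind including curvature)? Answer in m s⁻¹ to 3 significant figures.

26.0 m s⁻¹

Coriolis parameter at 72°S:
f = 2Ω sin φ = 2 × 7.29×10⁻⁵ × sin 72° = 1.39×10⁻⁴ s⁻¹
Pressure gradient: |∂P/∂n| = 600 Pa / 122000 m = 4.92×10⁻³ Pa/m
Geostrophic speed: V_g = |∂P/∂n|/(fρ) = 4.92×10⁻³/(1.39×10⁻⁴ × 1.18) = 30.1 m/s
Around a low, centrifugal force acts outward with Coriolis, so pressure-gradient force balances both:
(1/ρ)|∂P/∂n| = fV + V²/R  →  V² + fR·V − fR·V_g = 0
With fR = 1.39×10⁻⁴ × 1217×10³ m = 169 m/s:
V = [−fR + √((fR)² + 4 fR V_g)]/2 = [−169 + √(169² + 4×169×30.1)]/2 = 26 m/s
Subgeostrophic (V < V_g = 30.1 m/s), as expected around a low.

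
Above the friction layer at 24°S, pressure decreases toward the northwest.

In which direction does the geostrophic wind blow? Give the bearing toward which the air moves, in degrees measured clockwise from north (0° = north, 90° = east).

The pressure-gradient force points toward the northwest (bearing 315°).
Geostrophic balance: in the Southern Hemisphere the Coriolis force deflects motion to the left, so the geostrophic wind blows 90° to the left of the pressure-gradient force (low pressure on the right).
Rotating 315° by 90° counterclockwise gives 225° — the wind blows toward the southwest.

225°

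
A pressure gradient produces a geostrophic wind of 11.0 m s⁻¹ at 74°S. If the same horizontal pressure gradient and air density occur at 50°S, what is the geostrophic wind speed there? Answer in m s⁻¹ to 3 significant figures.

With the same pressure gradient and density, V_g ∝ 1/f ∝ 1/sin φ.
V₂ = V₁ · sin φ₁ / sin φ₂ = 11.0 × sin 74° / sin 50°
V₂ = 11.0 × 0.9613/0.7660 = 13.8 m s⁻¹

13.8 m s⁻¹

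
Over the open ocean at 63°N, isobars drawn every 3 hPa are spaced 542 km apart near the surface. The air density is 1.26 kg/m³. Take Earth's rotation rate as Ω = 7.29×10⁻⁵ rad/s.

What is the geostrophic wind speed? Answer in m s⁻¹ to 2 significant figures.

3.4 m s⁻¹

Coriolis parameter at 63°N:
f = 2Ω sin φ = 2 × 7.29×10⁻⁵ × sin 63° = 1.30×10⁻⁴ s⁻¹
Pressure gradient: |∂P/∂n| = 300 Pa / 542000 m = 5.54×10⁻⁴ Pa/m
Geostrophic balance (pressure-gradient force = Coriolis force):
V_g = (1/(fρ)) |∂P/∂n| = 5.54×10⁻⁴ / (1.30×10⁻⁴ × 1.26) = 3.38 m/s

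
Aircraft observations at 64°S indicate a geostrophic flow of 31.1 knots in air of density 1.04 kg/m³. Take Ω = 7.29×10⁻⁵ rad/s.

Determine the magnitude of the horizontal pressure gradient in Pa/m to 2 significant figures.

2.2×10⁻³ Pa/m

Coriolis parameter at 64°S:
f = 2Ω sin φ = 2 × 7.29×10⁻⁵ × sin 64° = 1.31×10⁻⁴ s⁻¹
Wind speed in SI: 31.1 knots = 16.0 m/s
Geostrophic balance rearranged: |∂P/∂n| = f ρ V_g
|∂P/∂n| = 1.31×10⁻⁴ × 1.04 × 16.0 = 2.18×10⁻³ Pa/m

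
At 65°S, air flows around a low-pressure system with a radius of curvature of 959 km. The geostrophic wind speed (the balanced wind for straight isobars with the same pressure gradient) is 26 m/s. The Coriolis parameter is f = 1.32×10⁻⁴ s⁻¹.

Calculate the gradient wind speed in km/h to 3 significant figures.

79.7 km/h

Around a low, centrifugal force acts outward with Coriolis, so pressure-gradient force balances both:
(1/ρ)|∂P/∂n| = fV + V²/R  →  V² + fR·V − fR·V_g = 0
With fR = 1.32×10⁻⁴ × 959×10³ m = 127 m/s:
V = [−fR + √((fR)² + 4 fR V_g)]/2 = [−127 + √(127² + 4×127×26)]/2 = 22.1 m/s
Subgeostrophic (V < V_g = 26 m/s), as expected around a low.
Converting: 22.1 m/s × 3.6 = 79.7 km/h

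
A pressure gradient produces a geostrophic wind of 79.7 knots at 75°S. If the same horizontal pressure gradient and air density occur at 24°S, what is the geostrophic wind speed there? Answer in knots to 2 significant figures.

With the same pressure gradient and density, V_g ∝ 1/f ∝ 1/sin φ.
V₂ = V₁ · sin φ₁ / sin φ₂ = 79.7 × sin 75° / sin 24°
V₂ = 79.7 × 0.9659/0.4067 = 190 knots

190 knots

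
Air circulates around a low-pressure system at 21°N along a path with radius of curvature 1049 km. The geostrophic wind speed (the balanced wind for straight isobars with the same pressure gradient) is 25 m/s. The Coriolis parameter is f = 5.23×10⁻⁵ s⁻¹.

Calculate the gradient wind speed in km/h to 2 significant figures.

Around a low, centrifugal force acts outward with Coriolis, so pressure-gradient force balances both:
(1/ρ)|∂P/∂n| = fV + V²/R  →  V² + fR·V − fR·V_g = 0
With fR = 5.23×10⁻⁵ × 1049×10³ m = 54.9 m/s:
V = [−fR + √((fR)² + 4 fR V_g)]/2 = [−54.9 + √(54.9² + 4×54.9×25)]/2 = 18.7 m/s
Subgeostrophic (V < V_g = 25 m/s), as expected around a low.
Converting: 18.7 m/s × 3.6 = 67 km/h

67 km/h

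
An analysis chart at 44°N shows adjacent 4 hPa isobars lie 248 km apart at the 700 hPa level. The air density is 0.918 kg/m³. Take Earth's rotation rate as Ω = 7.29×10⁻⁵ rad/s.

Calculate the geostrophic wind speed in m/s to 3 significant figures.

Coriolis parameter at 44°N:
f = 2Ω sin φ = 2 × 7.29×10⁻⁵ × sin 44° = 1.01×10⁻⁴ s⁻¹
Pressure gradient: |∂P/∂n| = 400 Pa / 248000 m = 1.61×10⁻³ Pa/m
Geostrophic balance (pressure-gradient force = Coriolis force):
V_g = (1/(fρ)) |∂P/∂n| = 1.61×10⁻³ / (1.01×10⁻⁴ × 0.918) = 17.3 m/s

17.3 m/s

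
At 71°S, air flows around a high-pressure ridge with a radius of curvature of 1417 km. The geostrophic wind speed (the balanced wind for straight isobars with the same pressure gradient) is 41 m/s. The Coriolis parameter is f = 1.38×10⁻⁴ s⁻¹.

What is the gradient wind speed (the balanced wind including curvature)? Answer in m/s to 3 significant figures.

58.5 m/s

Around a high, pressure-gradient force acts outward with centrifugal, so Coriolis balances both:
fV = (1/ρ)|∂P/∂n| + V²/R  →  V² − fR·V + fR·V_g = 0
With fR = 1.38×10⁻⁴ × 1417×10³ m = 196 m/s:
V = [fR − √((fR)² − 4 fR V_g)]/2 = [196 − √(196² − 4×196×41)]/2 = 58.5 m/s
Supergeostrophic (V > V_g = 41 m/s), as expected around a high.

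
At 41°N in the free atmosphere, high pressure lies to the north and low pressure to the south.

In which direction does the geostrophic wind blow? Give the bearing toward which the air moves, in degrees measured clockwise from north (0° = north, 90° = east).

270°

The pressure-gradient force points toward the south (bearing 180°).
Geostrophic balance: in the Northern Hemisphere the Coriolis force deflects motion to the right, so the geostrophic wind blows 90° to the right of the pressure-gradient force (low pressure on the left).
Rotating 180° by 90° clockwise gives 270° — the wind blows toward the west.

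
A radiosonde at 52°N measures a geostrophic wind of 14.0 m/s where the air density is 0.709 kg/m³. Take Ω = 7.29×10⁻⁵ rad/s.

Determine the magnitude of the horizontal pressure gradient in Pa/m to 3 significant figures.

1.14×10⁻³ Pa/m

Coriolis parameter at 52°N:
f = 2Ω sin φ = 2 × 7.29×10⁻⁵ × sin 52° = 1.15×10⁻⁴ s⁻¹
Geostrophic balance rearranged: |∂P/∂n| = f ρ V_g
|∂P/∂n| = 1.15×10⁻⁴ × 0.709 × 14.0 = 1.14×10⁻³ Pa/m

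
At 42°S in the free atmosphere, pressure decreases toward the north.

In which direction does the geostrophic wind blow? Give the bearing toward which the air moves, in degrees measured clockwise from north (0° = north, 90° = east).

The pressure-gradient force points toward the north (bearing 000°).
Geostrophic balance: in the Southern Hemisphere the Coriolis force deflects motion to the left, so the geostrophic wind blows 90° to the left of the pressure-gradient force (low pressure on the right).
Rotating 000° by 90° counterclockwise gives 270° — the wind blows toward the west.

270°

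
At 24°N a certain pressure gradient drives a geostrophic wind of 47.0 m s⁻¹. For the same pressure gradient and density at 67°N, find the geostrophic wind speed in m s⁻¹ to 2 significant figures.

With the same pressure gradient and density, V_g ∝ 1/f ∝ 1/sin φ.
V₂ = V₁ · sin φ₁ / sin φ₂ = 47.0 × sin 24° / sin 67°
V₂ = 47.0 × 0.4067/0.9205 = 21 m s⁻¹

21 m s⁻¹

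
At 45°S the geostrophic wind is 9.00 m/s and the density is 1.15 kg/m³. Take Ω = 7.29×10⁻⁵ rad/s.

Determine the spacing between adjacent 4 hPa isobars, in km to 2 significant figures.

Coriolis parameter at 45°S:
f = 2Ω sin φ = 2 × 7.29×10⁻⁵ × sin 45° = 1.03×10⁻⁴ s⁻¹
Geostrophic balance rearranged: |∂P/∂n| = f ρ V_g
|∂P/∂n| = 1.03×10⁻⁴ × 1.15 × 9.00 = 1.07×10⁻³ Pa/m
Isobar spacing: Δn = ΔP/|∂P/∂n| = 400 Pa / 1.07×10⁻³ Pa/m = 374867 m ≈ 370 km

370 km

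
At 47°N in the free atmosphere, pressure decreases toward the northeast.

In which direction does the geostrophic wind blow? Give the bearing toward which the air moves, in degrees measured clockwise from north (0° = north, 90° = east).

The pressure-gradient force points toward the northeast (bearing 045°).
Geostrophic balance: in the Northern Hemisphere the Coriolis force deflects motion to the right, so the geostrophic wind blows 90° to the right of the pressure-gradient force (low pressure on the left).
Rotating 045° by 90° clockwise gives 135° — the wind blows toward the southeast.

135°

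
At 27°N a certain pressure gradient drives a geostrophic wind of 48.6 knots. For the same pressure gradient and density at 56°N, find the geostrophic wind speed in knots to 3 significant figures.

26.6 knots

With the same pressure gradient and density, V_g ∝ 1/f ∝ 1/sin φ.
V₂ = V₁ · sin φ₁ / sin φ₂ = 48.6 × sin 27° / sin 56°
V₂ = 48.6 × 0.4540/0.8290 = 26.6 knots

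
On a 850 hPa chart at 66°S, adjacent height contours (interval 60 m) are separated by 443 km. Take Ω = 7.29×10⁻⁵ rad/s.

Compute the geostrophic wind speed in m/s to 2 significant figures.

Coriolis parameter at 66°S:
f = 2Ω sin φ = 2 × 7.29×10⁻⁵ × sin 66° = 1.33×10⁻⁴ s⁻¹
Height gradient: |∂Z/∂n| = 60 m / 443000 m = 1.35×10⁻⁴
On a pressure surface, geostrophic balance gives V_g = (g/f)|∂Z/∂n|:
V_g = 9.81 × 1.35×10⁻⁴ / 1.33×10⁻⁴ = 9.98 m/s

10.0 m/s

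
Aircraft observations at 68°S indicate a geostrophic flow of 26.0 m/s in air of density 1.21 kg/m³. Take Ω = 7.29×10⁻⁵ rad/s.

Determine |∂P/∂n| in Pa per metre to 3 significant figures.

4.25×10⁻³ Pa/m

Coriolis parameter at 68°S:
f = 2Ω sin φ = 2 × 7.29×10⁻⁵ × sin 68° = 1.35×10⁻⁴ s⁻¹
Geostrophic balance rearranged: |∂P/∂n| = f ρ V_g
|∂P/∂n| = 1.35×10⁻⁴ × 1.21 × 26.0 = 4.25×10⁻³ Pa/m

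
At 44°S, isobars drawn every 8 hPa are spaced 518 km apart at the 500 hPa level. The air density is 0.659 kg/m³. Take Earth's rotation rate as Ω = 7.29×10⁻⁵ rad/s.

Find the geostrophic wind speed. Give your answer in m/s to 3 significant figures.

Coriolis parameter at 44°S:
f = 2Ω sin φ = 2 × 7.29×10⁻⁵ × sin 44° = 1.01×10⁻⁴ s⁻¹
Pressure gradient: |∂P/∂n| = 800 Pa / 518000 m = 1.54×10⁻³ Pa/m
Geostrophic balance (pressure-gradient force = Coriolis force):
V_g = (1/(fρ)) |∂P/∂n| = 1.54×10⁻³ / (1.01×10⁻⁴ × 0.659) = 23.1 m/s

23.1 m/s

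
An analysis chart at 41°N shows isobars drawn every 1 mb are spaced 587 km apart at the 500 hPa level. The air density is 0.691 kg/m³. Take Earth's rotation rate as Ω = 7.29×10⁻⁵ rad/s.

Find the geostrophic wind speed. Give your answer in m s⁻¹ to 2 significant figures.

2.6 m s⁻¹

Coriolis parameter at 41°N:
f = 2Ω sin φ = 2 × 7.29×10⁻⁵ × sin 41° = 9.57×10⁻⁵ s⁻¹
Pressure gradient: |∂P/∂n| = 100 Pa / 587000 m = 1.70×10⁻⁴ Pa/m
Geostrophic balance (pressure-gradient force = Coriolis force):
V_g = (1/(fρ)) |∂P/∂n| = 1.70×10⁻⁴ / (9.57×10⁻⁵ × 0.691) = 2.58 m/s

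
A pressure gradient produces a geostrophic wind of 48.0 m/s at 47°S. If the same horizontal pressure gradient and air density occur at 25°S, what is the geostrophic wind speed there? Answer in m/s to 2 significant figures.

With the same pressure gradient and density, V_g ∝ 1/f ∝ 1/sin φ.
V₂ = V₁ · sin φ₁ / sin φ₂ = 48.0 × sin 47° / sin 25°
V₂ = 48.0 × 0.7314/0.4226 = 83 m/s

83 m/s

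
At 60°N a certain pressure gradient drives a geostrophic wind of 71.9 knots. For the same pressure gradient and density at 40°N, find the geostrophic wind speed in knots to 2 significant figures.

With the same pressure gradient and density, V_g ∝ 1/f ∝ 1/sin φ.
V₂ = V₁ · sin φ₁ / sin φ₂ = 71.9 × sin 60° / sin 40°
V₂ = 71.9 × 0.8660/0.6428 = 97 knots

97 knots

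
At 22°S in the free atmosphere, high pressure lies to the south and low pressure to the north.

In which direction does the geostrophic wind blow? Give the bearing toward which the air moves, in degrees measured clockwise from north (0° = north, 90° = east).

270°

The pressure-gradient force points toward the north (bearing 000°).
Geostrophic balance: in the Southern Hemisphere the Coriolis force deflects motion to the left, so the geostrophic wind blows 90° to the left of the pressure-gradient force (low pressure on the right).
Rotating 000° by 90° counterclockwise gives 270° — the wind blows toward the west.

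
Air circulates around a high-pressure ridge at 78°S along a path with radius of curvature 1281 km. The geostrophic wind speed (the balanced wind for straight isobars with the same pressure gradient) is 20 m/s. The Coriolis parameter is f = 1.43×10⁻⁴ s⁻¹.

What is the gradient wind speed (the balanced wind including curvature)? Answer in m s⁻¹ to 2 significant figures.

23 m s⁻¹

Around a high, pressure-gradient force acts outward with centrifugal, so Coriolis balances both:
fV = (1/ρ)|∂P/∂n| + V²/R  →  V² − fR·V + fR·V_g = 0
With fR = 1.43×10⁻⁴ × 1281×10³ m = 183 m/s:
V = [fR − √((fR)² − 4 fR V_g)]/2 = [183 − √(183² − 4×183×20)]/2 = 22.9 m/s
Supergeostrophic (V > V_g = 20 m/s), as expected around a high.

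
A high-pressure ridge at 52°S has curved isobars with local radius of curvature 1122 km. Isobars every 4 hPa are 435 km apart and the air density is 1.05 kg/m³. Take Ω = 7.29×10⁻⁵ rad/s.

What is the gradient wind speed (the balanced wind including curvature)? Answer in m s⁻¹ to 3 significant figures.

8.14 m s⁻¹

Coriolis parameter at 52°S:
f = 2Ω sin φ = 2 × 7.29×10⁻⁵ × sin 52° = 1.15×10⁻⁴ s⁻¹
Pressure gradient: |∂P/∂n| = 400 Pa / 435000 m = 9.20×10⁻⁴ Pa/m
Geostrophic speed: V_g = |∂P/∂n|/(fρ) = 9.20×10⁻⁴/(1.15×10⁻⁴ × 1.05) = 7.62 m/s
Around a high, pressure-gradient force acts outward with centrifugal, so Coriolis balances both:
fV = (1/ρ)|∂P/∂n| + V²/R  →  V² − fR·V + fR·V_g = 0
With fR = 1.15×10⁻⁴ × 1122×10³ m = 129 m/s:
V = [fR − √((fR)² − 4 fR V_g)]/2 = [129 − √(129² − 4×129×7.62)]/2 = 8.14 m/s
Supergeostrophic (V > V_g = 7.62 m/s), as expected around a high.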